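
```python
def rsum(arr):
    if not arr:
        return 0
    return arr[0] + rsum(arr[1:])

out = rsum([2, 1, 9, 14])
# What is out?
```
Call trace:
rsum(arr=[2, 1, 9, 14])
  rsum(arr=[1, 9, 14])
    rsum(arr=[9, 14])
      rsum(arr=[14])
        rsum(arr=[])
        -> return 0
      -> return 14
    -> return 23
  -> return 24
-> return 26

Final answer: 26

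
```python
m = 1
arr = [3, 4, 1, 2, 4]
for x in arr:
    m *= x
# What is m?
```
Trace:
  m=1
  m=3, x=3
  m=12, x=4
  m=12, x=1
  m=24, x=2
  m=96, x=4

Final answer: 96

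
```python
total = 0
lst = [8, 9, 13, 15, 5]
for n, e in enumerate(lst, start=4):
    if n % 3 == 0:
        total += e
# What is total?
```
Trace:
  total=0
  total=0, n=4, e=8
  total=0, n=5, e=9
  total=13, n=6, e=13
  total=13, n=7, e=15
  total=13, n=8, e=5

Final answer: 13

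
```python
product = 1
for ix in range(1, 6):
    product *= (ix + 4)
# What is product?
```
Trace:
  product=1
  product=5, ix=1
  product=30, ix=2
  product=210, ix=3
  product=1680, ix=4
  product=15120, ix=5

Final answer: 15120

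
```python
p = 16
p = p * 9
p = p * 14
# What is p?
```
Trace:
  p=16
  p=144
  p=2016

Final answer: 2016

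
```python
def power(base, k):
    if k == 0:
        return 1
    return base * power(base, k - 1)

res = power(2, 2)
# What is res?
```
Call trace:
power(base=2, k=2)
  power(base=2, k=1)
    power(base=2, k=0)
    -> return 1
  -> return 2
-> return 4

Final answer: 4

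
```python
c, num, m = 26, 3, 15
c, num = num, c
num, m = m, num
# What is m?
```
Trace:
  c=26, num=3, m=15
  c=3, num=26, m=15
  c=3, num=15, m=26

Final answer: 26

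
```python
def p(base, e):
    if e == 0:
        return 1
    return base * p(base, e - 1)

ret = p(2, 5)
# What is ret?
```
Call trace:
p(base=2, e=5)
  p(base=2, e=4)
    p(base=2, e=3)
      p(base=2, e=2)
        p(base=2, e=1)
          p(base=2, e=0)
          -> return 1
        -> return 2
      -> return 4
    -> return 8
  -> return 16
-> return 32

Final answer: 32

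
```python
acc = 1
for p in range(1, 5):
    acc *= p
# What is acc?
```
Trace:
  acc=1
  acc=1, p=1
  acc=2, p=2
  acc=6, p=3
  acc=24, p=4

Final answer: 24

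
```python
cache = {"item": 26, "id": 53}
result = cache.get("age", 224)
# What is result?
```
Trace:
  cache={'item': 26, 'id': 53}
  cache={'item': 26, 'id': 53}, result=224

Final answer: 224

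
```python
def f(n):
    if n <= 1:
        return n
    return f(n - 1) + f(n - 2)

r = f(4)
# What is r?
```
Call trace (a repeated sub-call is expanded the first time; later identical calls just restate its return value):
f(n=4)
  f(n=3)
    f(n=2)
      f(n=1)
      -> return 1
      f(n=0)
      -> return 0
    -> return 1
    f(n=1)
    -> return 1
  -> return 2
  f(n=2) -> return 1  (same call as traced above)
-> return 3

Final answer: 3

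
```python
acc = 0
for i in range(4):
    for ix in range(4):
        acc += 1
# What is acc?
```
Trace:
  acc=0
  acc=1, i=0, ix=0
  acc=2, i=0, ix=1
  acc=3, i=0, ix=2
  acc=4, i=0, ix=3
  acc=5, i=1, ix=0
  acc=6, i=1, ix=1
  acc=7, i=1, ix=2
  acc=8, i=1, ix=3
  acc=9, i=2, ix=0
  acc=10, i=2, ix=1
  acc=11, i=2, ix=2
  acc=12, i=2, ix=3
  acc=13, i=3, ix=0
  acc=14, i=3, ix=1
  acc=15, i=3, ix=2
  acc=16, i=3, ix=3

Final answer: 16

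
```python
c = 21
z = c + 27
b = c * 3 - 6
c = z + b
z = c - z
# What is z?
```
Trace:
  c=21
  c=21, z=48
  c=21, z=48, b=57
  c=105, z=48, b=57
  c=105, z=57, b=57

Final answer: 57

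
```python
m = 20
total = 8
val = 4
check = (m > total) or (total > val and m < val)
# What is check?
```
Trace:
  m=20
  m=20, total=8
  m=20, total=8, val=4
  m=20, total=8, val=4, check=True

Final answer: True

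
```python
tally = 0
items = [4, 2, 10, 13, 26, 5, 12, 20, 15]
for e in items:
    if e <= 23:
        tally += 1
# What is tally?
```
Trace:
  tally=0
  tally=1, e=4
  tally=2, e=2
  tally=3, e=10
  tally=4, e=13
  tally=4, e=26
  tally=5, e=5
  tally=6, e=12
  tally=7, e=20
  tally=8, e=15

Final answer: 8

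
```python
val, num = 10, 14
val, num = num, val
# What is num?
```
Trace:
  val=10, num=14
  val=14, num=10

Final answer: 10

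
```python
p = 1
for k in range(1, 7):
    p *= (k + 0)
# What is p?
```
Trace:
  p=1
  p=1, k=1
  p=2, k=2
  p=6, k=3
  p=24, k=4
  p=120, k=5
  p=720, k=6

Final answer: 720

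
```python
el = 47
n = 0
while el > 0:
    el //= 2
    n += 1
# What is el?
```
Trace:
  el=47
  el=47, n=0
  el=23, n=1
  el=11, n=2
  el=5, n=3
  el=2, n=4
  el=1, n=5
  el=0, n=6

Final answer: 0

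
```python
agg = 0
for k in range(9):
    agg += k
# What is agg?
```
Trace:
  agg=0
  agg=0, k=0
  agg=1, k=1
  agg=3, k=2
  agg=6, k=3
  agg=10, k=4
  agg=15, k=5
  agg=21, k=6
  agg=28, k=7
  agg=36, k=8

Final answer: 36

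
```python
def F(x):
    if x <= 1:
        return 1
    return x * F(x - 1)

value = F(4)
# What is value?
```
Call trace:
F(x=4)
  F(x=3)
    F(x=2)
      F(x=1)
      -> return 1
    -> return 2
  -> return 6
-> return 24

Final answer: 24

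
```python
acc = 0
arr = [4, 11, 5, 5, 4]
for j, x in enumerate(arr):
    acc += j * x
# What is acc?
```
Trace:
  acc=0
  acc=0, j=0, x=4
  acc=11, j=1, x=11
  acc=21, j=2, x=5
  acc=36, j=3, x=5
  acc=52, j=4, x=4

Final answer: 52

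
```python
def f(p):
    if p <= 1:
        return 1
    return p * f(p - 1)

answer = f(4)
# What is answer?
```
Call trace:
f(p=4)
  f(p=3)
    f(p=2)
      f(p=1)
      -> return 1
    -> return 2
  -> return 6
-> return 24

Final answer: 24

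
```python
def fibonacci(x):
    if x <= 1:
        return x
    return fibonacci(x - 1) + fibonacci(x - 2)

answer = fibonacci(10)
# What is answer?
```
Call trace (a repeated sub-call is expanded the first time; later identical calls just restate its return value):
fibonacci(x=10)
  fibonacci(x=9)
    fibonacci(x=8)
      fibonacci(x=7)
        fibonacci(x=6)
          fibonacci(x=5)
            fibonacci(x=4)
              fibonacci(x=3)
                fibonacci(x=2)
                  fibonacci(x=1)
                  -> return 1
                  fibonacci(x=0)
                  -> return 0
                -> return 1
                fibonacci(x=1)
                -> return 1
              -> return 2
              fibonacci(x=2) -> return 1  (same call as traced above)
            -> return 3
            fibonacci(x=3) -> return 2  (same call as traced above)
          -> return 5
          fibonacci(x=4) -> return 3  (same call as traced above)
        -> return 8
        fibonacci(x=5) -> return 5  (same call as traced above)
      -> return 13
      fibonacci(x=6) -> return 8  (same call as traced above)
    -> return 21
    fibonacci(x=7) -> return 13  (same call as traced above)
  -> return 34
  fibonacci(x=8) -> return 21  (same call as traced above)
-> return 55

Final answer: 55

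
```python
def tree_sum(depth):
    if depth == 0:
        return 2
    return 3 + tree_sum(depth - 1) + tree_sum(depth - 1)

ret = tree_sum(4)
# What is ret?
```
Call trace (a repeated sub-call is expanded the first time; later identical calls just restate its return value):
tree_sum(depth=4)
  tree_sum(depth=3)
    tree_sum(depth=2)
      tree_sum(depth=1)
        tree_sum(depth=0)
        -> return 2
        tree_sum(depth=0)
        -> return 2
      -> return 7
      tree_sum(depth=1) -> return 7  (same call as traced above)
    -> return 17
    tree_sum(depth=2) -> return 17  (same call as traced above)
  -> return 37
  tree_sum(depth=3) -> return 37  (same call as traced above)
-> return 77

Final answer: 77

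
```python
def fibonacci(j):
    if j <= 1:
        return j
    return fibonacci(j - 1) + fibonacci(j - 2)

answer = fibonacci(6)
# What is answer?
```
Call trace (a repeated sub-call is expanded the first time; later identical calls just restate its return value):
fibonacci(j=6)
  fibonacci(j=5)
    fibonacci(j=4)
      fibonacci(j=3)
        fibonacci(j=2)
          fibonacci(j=1)
          -> return 1
          fibonacci(j=0)
          -> return 0
        -> return 1
        fibonacci(j=1)
        -> return 1
      -> return 2
      fibonacci(j=2) -> return 1  (same call as traced above)
    -> return 3
    fibonacci(j=3) -> return 2  (same call as traced above)
  -> return 5
  fibonacci(j=4) -> return 3  (same call as traced above)
-> return 8

Final answer: 8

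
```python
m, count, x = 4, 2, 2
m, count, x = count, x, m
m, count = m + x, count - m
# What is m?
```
Trace:
  m=4, count=2, x=2
  m=2, count=2, x=4
  m=6, count=0, x=4

Final answer: 6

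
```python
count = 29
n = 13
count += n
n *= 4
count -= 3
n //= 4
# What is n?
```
Trace:
  count=29
  count=29, n=13
  count=42, n=13
  count=42, n=52
  count=39, n=52
  count=39, n=13

Final answer: 13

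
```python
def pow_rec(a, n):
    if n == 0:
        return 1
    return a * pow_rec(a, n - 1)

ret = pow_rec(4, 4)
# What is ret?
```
Call trace:
pow_rec(a=4, n=4)
  pow_rec(a=4, n=3)
    pow_rec(a=4, n=2)
      pow_rec(a=4, n=1)
        pow_rec(a=4, n=0)
        -> return 1
      -> return 4
    -> return 16
  -> return 64
-> return 256

Final answer: 256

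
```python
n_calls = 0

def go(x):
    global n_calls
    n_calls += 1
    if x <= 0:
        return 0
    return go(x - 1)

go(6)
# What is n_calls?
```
Call trace:
go(x=6)
  go(x=5)
    go(x=4)
      go(x=3)
        go(x=2)
          go(x=1)
            go(x=0)
            -> return 0
          -> return 0
        -> return 0
      -> return 0
    -> return 0
  -> return 0
-> return 0

n_calls is incremented once per call. go is entered once for each x = 6, 5, 4, 3, 2, 1, 0 (the x <= 0 call returns without recursing), i.e. 6 + 1 calls.
n_calls = 7

Final answer: 7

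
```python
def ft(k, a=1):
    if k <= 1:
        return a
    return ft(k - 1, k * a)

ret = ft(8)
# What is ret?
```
Call trace:
ft(k=8, a=1)
  ft(k=7, a=8)
    ft(k=6, a=56)
      ft(k=5, a=336)
        ft(k=4, a=1680)
          ft(k=3, a=6720)
            ft(k=2, a=20160)
              ft(k=1, a=40320)
              -> return 40320
            -> return 40320
          -> return 40320
        -> return 40320
      -> return 40320
    -> return 40320
  -> return 40320
-> return 40320

Final answer: 40320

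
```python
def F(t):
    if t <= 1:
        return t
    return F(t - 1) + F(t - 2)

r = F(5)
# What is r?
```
Call trace (a repeated sub-call is expanded the first time; later identical calls just restate its return value):
F(t=5)
  F(t=4)
    F(t=3)
      F(t=2)
        F(t=1)
        -> return 1
        F(t=0)
        -> return 0
      -> return 1
      F(t=1)
      -> return 1
    -> return 2
    F(t=2) -> return 1  (same call as traced above)
  -> return 3
  F(t=3) -> return 2  (same call as traced above)
-> return 5

Final answer: 5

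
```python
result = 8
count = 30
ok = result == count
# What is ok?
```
Trace:
  result=8
  result=8, count=30
  result=8, count=30, ok=False

Final answer: False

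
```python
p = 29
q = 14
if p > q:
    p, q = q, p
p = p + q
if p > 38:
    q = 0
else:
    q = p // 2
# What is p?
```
Trace:
  p=29
  p=29, q=14
  p=14, q=29
  p=43, q=29
  p=43, q=0

Final answer: 43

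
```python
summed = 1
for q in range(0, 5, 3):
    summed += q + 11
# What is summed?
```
Trace:
  summed=1
  summed=12, q=0
  summed=26, q=3

Final answer: 26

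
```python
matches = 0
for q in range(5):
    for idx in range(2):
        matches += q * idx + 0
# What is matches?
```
Trace:
  matches=0
  matches=0, q=0, idx=0
  matches=0, q=0, idx=1
  matches=0, q=1, idx=0
  matches=1, q=1, idx=1
  matches=1, q=2, idx=0
  matches=3, q=2, idx=1
  matches=3, q=3, idx=0
  matches=6, q=3, idx=1
  matches=6, q=4, idx=0
  matches=10, q=4, idx=1

Final answer: 10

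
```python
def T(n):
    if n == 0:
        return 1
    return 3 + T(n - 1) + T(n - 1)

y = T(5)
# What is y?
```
Call trace (a repeated sub-call is expanded the first time; later identical calls just restate its return value):
T(n=5)
  T(n=4)
    T(n=3)
      T(n=2)
        T(n=1)
          T(n=0)
          -> return 1
          T(n=0)
          -> return 1
        -> return 5
        T(n=1) -> return 5  (same call as traced above)
      -> return 13
      T(n=2) -> return 13  (same call as traced above)
    -> return 29
    T(n=3) -> return 29  (same call as traced above)
  -> return 61
  T(n=4) -> return 61  (same call as traced above)
-> return 125

Final answer: 125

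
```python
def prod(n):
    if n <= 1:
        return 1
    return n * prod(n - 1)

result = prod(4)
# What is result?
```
Call trace:
prod(n=4)
  prod(n=3)
    prod(n=2)
      prod(n=1)
      -> return 1
    -> return 2
  -> return 6
-> return 24

Final answer: 24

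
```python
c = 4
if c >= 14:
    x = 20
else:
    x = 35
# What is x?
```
Trace:
  c=4
  c=4, x=35

Final answer: 35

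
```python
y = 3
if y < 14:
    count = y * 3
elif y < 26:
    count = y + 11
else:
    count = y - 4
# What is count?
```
Trace:
  y=3
  y=3, count=9

Final answer: 9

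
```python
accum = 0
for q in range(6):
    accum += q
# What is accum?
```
Trace:
  accum=0
  accum=0, q=0
  accum=1, q=1
  accum=3, q=2
  accum=6, q=3
  accum=10, q=4
  accum=15, q=5

Final answer: 15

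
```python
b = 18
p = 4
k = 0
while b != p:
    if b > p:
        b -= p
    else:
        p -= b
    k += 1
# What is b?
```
Trace:
  b=18
  b=18, p=4
  b=18, p=4, k=0
  b=14, p=4, k=1
  b=10, p=4, k=2
  b=6, p=4, k=3
  b=2, p=4, k=4
  b=2, p=2, k=5

Final answer: 2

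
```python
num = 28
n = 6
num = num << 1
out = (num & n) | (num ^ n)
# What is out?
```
Trace:
  num=28
  num=28, n=6
  num=56, n=6
  num=56, n=6, out=62

Final answer: 62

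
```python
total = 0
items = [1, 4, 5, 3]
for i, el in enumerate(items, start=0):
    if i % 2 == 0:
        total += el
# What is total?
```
Trace:
  total=0
  total=1, i=0, el=1
  total=1, i=1, el=4
  total=6, i=2, el=5
  total=6, i=3, el=3

Final answer: 6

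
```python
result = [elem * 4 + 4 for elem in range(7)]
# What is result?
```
Trace:
  elem=0
  elem=1
  elem=2
  elem=3
  elem=4
  elem=5
  elem=6
  result=[4, 8, 12, 16, 20, 24, 28]

Final answer: [4, 8, 12, 16, 20, 24, 28]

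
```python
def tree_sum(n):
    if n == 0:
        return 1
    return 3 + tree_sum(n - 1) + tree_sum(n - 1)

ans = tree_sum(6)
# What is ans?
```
Call trace (a repeated sub-call is expanded the first time; later identical calls just restate its return value):
tree_sum(n=6)
  tree_sum(n=5)
    tree_sum(n=4)
      tree_sum(n=3)
        tree_sum(n=2)
          tree_sum(n=1)
            tree_sum(n=0)
            -> return 1
            tree_sum(n=0)
            -> return 1
          -> return 5
          tree_sum(n=1) -> return 5  (same call as traced above)
        -> return 13
        tree_sum(n=2) -> return 13  (same call as traced above)
      -> return 29
      tree_sum(n=3) -> return 29  (same call as traced above)
    -> return 61
    tree_sum(n=4) -> return 61  (same call as traced above)
  -> return 125
  tree_sum(n=5) -> return 125  (same call as traced above)
-> return 253

Final answer: 253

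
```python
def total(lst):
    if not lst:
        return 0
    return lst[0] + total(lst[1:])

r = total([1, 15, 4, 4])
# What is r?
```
Call trace:
total(lst=[1, 15, 4, 4])
  total(lst=[15, 4, 4])
    total(lst=[4, 4])
      total(lst=[4])
        total(lst=[])
        -> return 0
      -> return 4
    -> return 8
  -> return 23
-> return 24

Final answer: 24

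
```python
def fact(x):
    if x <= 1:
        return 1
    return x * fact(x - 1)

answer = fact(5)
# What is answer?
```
Call trace:
fact(x=5)
  fact(x=4)
    fact(x=3)
      fact(x=2)
        fact(x=1)
        -> return 1
      -> return 2
    -> return 6
  -> return 24
-> return 120

Final answer: 120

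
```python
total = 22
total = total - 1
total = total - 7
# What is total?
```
Trace:
  total=22
  total=21
  total=14

Final answer: 14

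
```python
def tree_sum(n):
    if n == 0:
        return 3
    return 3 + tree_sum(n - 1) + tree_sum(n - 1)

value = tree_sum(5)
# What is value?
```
Call trace (a repeated sub-call is expanded the first time; later identical calls just restate its return value):
tree_sum(n=5)
  tree_sum(n=4)
    tree_sum(n=3)
      tree_sum(n=2)
        tree_sum(n=1)
          tree_sum(n=0)
          -> return 3
          tree_sum(n=0)
          -> return 3
        -> return 9
        tree_sum(n=1) -> return 9  (same call as traced above)
      -> return 21
      tree_sum(n=2) -> return 21  (same call as traced above)
    -> return 45
    tree_sum(n=3) -> return 45  (same call as traced above)
  -> return 93
  tree_sum(n=4) -> return 93  (same call as traced above)
-> return 189

Final answer: 189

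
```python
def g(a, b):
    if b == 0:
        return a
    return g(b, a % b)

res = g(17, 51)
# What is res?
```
Call trace:
g(a=17, b=51)
  g(a=51, b=17)
    g(a=17, b=0)
    -> return 17
  -> return 17
-> return 17

Final answer: 17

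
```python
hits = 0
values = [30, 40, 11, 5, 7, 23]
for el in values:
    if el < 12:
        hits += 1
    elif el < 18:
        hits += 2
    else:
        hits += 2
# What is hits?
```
Trace:
  hits=0
  hits=2, el=30
  hits=4, el=40
  hits=5, el=11
  hits=6, el=5
  hits=7, el=7
  hits=9, el=23

Final answer: 9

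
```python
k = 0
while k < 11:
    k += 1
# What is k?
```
Trace:
  k=0
  k=1
  k=2
  k=3
  k=4
  k=5
  k=6
  k=7
  k=8
  k=9
  k=10
  k=11

Final answer: 11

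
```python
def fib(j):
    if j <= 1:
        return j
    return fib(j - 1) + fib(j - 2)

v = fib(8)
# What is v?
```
Call trace (a repeated sub-call is expanded the first time; later identical calls just restate its return value):
fib(j=8)
  fib(j=7)
    fib(j=6)
      fib(j=5)
        fib(j=4)
          fib(j=3)
            fib(j=2)
              fib(j=1)
              -> return 1
              fib(j=0)
              -> return 0
            -> return 1
            fib(j=1)
            -> return 1
          -> return 2
          fib(j=2) -> return 1  (same call as traced above)
        -> return 3
        fib(j=3) -> return 2  (same call as traced above)
      -> return 5
      fib(j=4) -> return 3  (same call as traced above)
    -> return 8
    fib(j=5) -> return 5  (same call as traced above)
  -> return 13
  fib(j=6) -> return 8  (same call as traced above)
-> return 21

Final answer: 21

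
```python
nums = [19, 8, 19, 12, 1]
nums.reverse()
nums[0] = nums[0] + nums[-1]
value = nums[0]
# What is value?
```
Trace:
  nums=[19, 8, 19, 12, 1]
  nums=[1, 12, 19, 8, 19]
  nums=[20, 12, 19, 8, 19]
  nums=[20, 12, 19, 8, 19], value=20

Final answer: 20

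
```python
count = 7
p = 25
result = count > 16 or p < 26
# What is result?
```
Trace:
  count=7
  count=7, p=25
  count=7, p=25, result=True

Final answer: True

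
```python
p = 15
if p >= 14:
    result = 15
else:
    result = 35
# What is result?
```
Trace:
  p=15
  p=15, result=15

Final answer: 15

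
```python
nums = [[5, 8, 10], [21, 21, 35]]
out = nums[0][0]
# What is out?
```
Trace:
  nums=[[5, 8, 10], [21, 21, 35]]
  nums=[[5, 8, 10], [21, 21, 35]], out=5

Final answer: 5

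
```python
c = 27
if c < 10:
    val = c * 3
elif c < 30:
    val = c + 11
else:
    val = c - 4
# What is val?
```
Trace:
  c=27
  c=27, val=38

Final answer: 38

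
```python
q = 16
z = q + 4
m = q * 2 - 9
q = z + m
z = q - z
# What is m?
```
Trace:
  q=16
  q=16, z=20
  q=16, z=20, m=23
  q=43, z=20, m=23
  q=43, z=23, m=23

Final answer: 23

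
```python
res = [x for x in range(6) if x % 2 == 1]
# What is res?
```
Trace:
  x=0
  x=1
  x=2
  x=3
  x=4
  x=5
  res=[1, 3, 5]

Final answer: [1, 3, 5]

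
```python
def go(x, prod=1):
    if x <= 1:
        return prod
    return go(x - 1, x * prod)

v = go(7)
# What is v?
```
Call trace:
go(x=7, prod=1)
  go(x=6, prod=7)
    go(x=5, prod=42)
      go(x=4, prod=210)
        go(x=3, prod=840)
          go(x=2, prod=2520)
            go(x=1, prod=5040)
            -> return 5040
          -> return 5040
        -> return 5040
      -> return 5040
    -> return 5040
  -> return 5040
-> return 5040

Final answer: 5040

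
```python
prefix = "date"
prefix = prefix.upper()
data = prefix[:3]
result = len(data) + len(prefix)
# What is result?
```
Trace:
  prefix='date'
  prefix='DATE'
  prefix='DATE', data='DAT'
  prefix='DATE', data='DAT', result=7

Final answer: 7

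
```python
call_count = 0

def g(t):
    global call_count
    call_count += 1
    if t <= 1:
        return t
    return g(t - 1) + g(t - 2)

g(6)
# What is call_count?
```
Call trace (a repeated sub-call is expanded the first time; later identical calls just restate its return value):
g(t=6)
  g(t=5)
    g(t=4)
      g(t=3)
        g(t=2)
          g(t=1)
          -> return 1
          g(t=0)
          -> return 0
        -> return 1
        g(t=1)
        -> return 1
      -> return 2
      g(t=2) -> return 1  (same call as traced above)
    -> return 3
    g(t=3) -> return 2  (same call as traced above)
  -> return 5
  g(t=4) -> return 3  (same call as traced above)
-> return 8

call_count is incremented once per call, so count the calls in each subtree. Let C(t) = number of calls made by g(t).
C(0) = C(1) = 1 (base case, no recursion); C(t) = 1 + C(t - 1) + C(t - 2) otherwise.
C(2) = 1 + C(1) + C(0) = 1 + 1 + 1 = 3
C(3) = 1 + C(2) + C(1) = 1 + 3 + 1 = 5
C(4) = 1 + C(3) + C(2) = 1 + 5 + 3 = 9
C(5) = 1 + C(4) + C(3) = 1 + 9 + 5 = 15
C(6) = 1 + C(5) + C(4) = 1 + 15 + 9 = 25
call_count = C(6) = 25

Final answer: 25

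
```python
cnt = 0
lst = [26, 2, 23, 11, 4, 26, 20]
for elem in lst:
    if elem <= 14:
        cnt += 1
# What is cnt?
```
Trace:
  cnt=0
  cnt=0, elem=26
  cnt=1, elem=2
  cnt=1, elem=23
  cnt=2, elem=11
  cnt=3, elem=4
  cnt=3, elem=26
  cnt=3, elem=20

Final answer: 3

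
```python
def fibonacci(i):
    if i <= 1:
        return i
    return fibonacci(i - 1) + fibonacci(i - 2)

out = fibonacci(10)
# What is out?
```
Call trace (a repeated sub-call is expanded the first time; later identical calls just restate its return value):
fibonacci(i=10)
  fibonacci(i=9)
    fibonacci(i=8)
      fibonacci(i=7)
        fibonacci(i=6)
          fibonacci(i=5)
            fibonacci(i=4)
              fibonacci(i=3)
                fibonacci(i=2)
                  fibonacci(i=1)
                  -> return 1
                  fibonacci(i=0)
                  -> return 0
                -> return 1
                fibonacci(i=1)
                -> return 1
              -> return 2
              fibonacci(i=2) -> return 1  (same call as traced above)
            -> return 3
            fibonacci(i=3) -> return 2  (same call as traced above)
          -> return 5
          fibonacci(i=4) -> return 3  (same call as traced above)
        -> return 8
        fibonacci(i=5) -> return 5  (same call as traced above)
      -> return 13
      fibonacci(i=6) -> return 8  (same call as traced above)
    -> return 21
    fibonacci(i=7) -> return 13  (same call as traced above)
  -> return 34
  fibonacci(i=8) -> return 21  (same call as traced above)
-> return 55

Final answer: 55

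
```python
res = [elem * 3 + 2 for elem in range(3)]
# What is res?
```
Trace:
  elem=0
  elem=1
  elem=2
  res=[2, 5, 8]

Final answer: [2, 5, 8]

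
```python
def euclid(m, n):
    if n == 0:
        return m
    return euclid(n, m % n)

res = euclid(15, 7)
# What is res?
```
Call trace:
euclid(m=15, n=7)
  euclid(m=7, n=1)
    euclid(m=1, n=0)
    -> return 1
  -> return 1
-> return 1

Final answer: 1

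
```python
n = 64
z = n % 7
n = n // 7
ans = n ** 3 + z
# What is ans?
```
Trace:
  n=64
  n=64, z=1
  n=9, z=1
  n=9, z=1, ans=730

Final answer: 730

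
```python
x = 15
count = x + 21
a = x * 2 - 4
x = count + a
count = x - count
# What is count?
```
Trace:
  x=15
  x=15, count=36
  x=15, count=36, a=26
  x=62, count=36, a=26
  x=62, count=26, a=26

Final answer: 26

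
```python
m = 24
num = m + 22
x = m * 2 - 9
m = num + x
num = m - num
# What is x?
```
Trace:
  m=24
  m=24, num=46
  m=24, num=46, x=39
  m=85, num=46, x=39
  m=85, num=39, x=39

Final answer: 39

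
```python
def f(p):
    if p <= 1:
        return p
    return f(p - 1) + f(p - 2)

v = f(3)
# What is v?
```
Call trace:
f(p=3)
  f(p=2)
    f(p=1)
    -> return 1
    f(p=0)
    -> return 0
  -> return 1
  f(p=1)
  -> return 1
-> return 2

Final answer: 2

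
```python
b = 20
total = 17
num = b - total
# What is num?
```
Trace:
  b=20
  b=20, total=17
  b=20, total=17, num=3

Final answer: 3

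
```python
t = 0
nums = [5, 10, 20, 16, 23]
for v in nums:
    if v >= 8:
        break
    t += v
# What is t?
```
Trace:
  t=0
  t=5, v=5
  t=5, v=10

Final answer: 5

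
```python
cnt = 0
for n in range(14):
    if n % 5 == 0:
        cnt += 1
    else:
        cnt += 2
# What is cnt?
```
Trace:
  cnt=0
  cnt=1, n=0
  cnt=3, n=1
  cnt=5, n=2
  cnt=7, n=3
  cnt=9, n=4
  cnt=10, n=5
  cnt=12, n=6
  cnt=14, n=7
  cnt=16, n=8
  cnt=18, n=9
  cnt=19, n=10
  cnt=21, n=11
  cnt=23, n=12
  cnt=25, n=13

Final answer: 25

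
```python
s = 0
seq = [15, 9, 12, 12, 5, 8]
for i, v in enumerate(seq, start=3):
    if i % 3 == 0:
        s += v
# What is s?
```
Trace:
  s=0
  s=15, i=3, v=15
  s=15, i=4, v=9
  s=15, i=5, v=12
  s=27, i=6, v=12
  s=27, i=7, v=5
  s=27, i=8, v=8

Final answer: 27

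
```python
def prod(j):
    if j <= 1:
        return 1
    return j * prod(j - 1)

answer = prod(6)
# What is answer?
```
Call trace:
prod(j=6)
  prod(j=5)
    prod(j=4)
      prod(j=3)
        prod(j=2)
          prod(j=1)
          -> return 1
        -> return 2
      -> return 6
    -> return 24
  -> return 120
-> return 720

Final answer: 720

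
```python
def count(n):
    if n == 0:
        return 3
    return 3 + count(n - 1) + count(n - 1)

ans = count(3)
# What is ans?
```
Call trace (a repeated sub-call is expanded the first time; later identical calls just restate its return value):
count(n=3)
  count(n=2)
    count(n=1)
      count(n=0)
      -> return 3
      count(n=0)
      -> return 3
    -> return 9
    count(n=1) -> return 9  (same call as traced above)
  -> return 21
  count(n=2) -> return 21  (same call as traced above)
-> return 45

Final answer: 45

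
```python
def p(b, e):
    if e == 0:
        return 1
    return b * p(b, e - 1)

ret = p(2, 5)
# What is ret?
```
Call trace:
p(b=2, e=5)
  p(b=2, e=4)
    p(b=2, e=3)
      p(b=2, e=2)
        p(b=2, e=1)
          p(b=2, e=0)
          -> return 1
        -> return 2
      -> return 4
    -> return 8
  -> return 16
-> return 32

Final answer: 32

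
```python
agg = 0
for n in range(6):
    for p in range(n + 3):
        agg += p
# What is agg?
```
Trace:
  agg=0
  agg=0, n=0, p=0
  agg=1, n=0, p=1
  agg=3, n=0, p=2
  agg=3, n=1, p=0
  agg=4, n=1, p=1
  agg=6, n=1, p=2
  agg=9, n=1, p=3
  agg=9, n=2, p=0
  agg=10, n=2, p=1
  agg=12, n=2, p=2
  agg=15, n=2, p=3
  agg=19, n=2, p=4
  agg=19, n=3, p=0
  agg=20, n=3, p=1
  agg=22, n=3, p=2
  agg=25, n=3, p=3
  agg=29, n=3, p=4
  agg=34, n=3, p=5
  agg=34, n=4, p=0
  agg=35, n=4, p=1
  agg=37, n=4, p=2
  agg=40, n=4, p=3
  agg=44, n=4, p=4
  agg=49, n=4, p=5
  agg=55, n=4, p=6
  agg=55, n=5, p=0
  agg=56, n=5, p=1
  agg=58, n=5, p=2
  agg=61, n=5, p=3
  agg=65, n=5, p=4
  agg=70, n=5, p=5
  agg=76, n=5, p=6
  agg=83, n=5, p=7

Final answer: 83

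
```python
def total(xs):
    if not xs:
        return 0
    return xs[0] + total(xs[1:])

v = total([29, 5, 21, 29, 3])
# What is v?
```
Call trace:
total(xs=[29, 5, 21, 29, 3])
  total(xs=[5, 21, 29, 3])
    total(xs=[21, 29, 3])
      total(xs=[29, 3])
        total(xs=[3])
          total(xs=[])
          -> return 0
        -> return 3
      -> return 32
    -> return 53
  -> return 58
-> return 87

Final answer: 87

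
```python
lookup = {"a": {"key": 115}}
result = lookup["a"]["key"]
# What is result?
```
Trace:
  lookup={'a': {'key': 115}}
  lookup={'a': {'key': 115}}, result=115

Final answer: 115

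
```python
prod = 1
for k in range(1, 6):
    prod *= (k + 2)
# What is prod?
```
Trace:
  prod=1
  prod=3, k=1
  prod=12, k=2
  prod=60, k=3
  prod=360, k=4
  prod=2520, k=5

Final answer: 2520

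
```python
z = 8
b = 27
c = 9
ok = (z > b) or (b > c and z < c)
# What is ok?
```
Trace:
  z=8
  z=8, b=27
  z=8, b=27, c=9
  z=8, b=27, c=9, ok=True

Final answer: True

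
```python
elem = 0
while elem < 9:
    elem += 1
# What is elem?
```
Trace:
  elem=0
  elem=1
  elem=2
  elem=3
  elem=4
  elem=5
  elem=6
  elem=7
  elem=8
  elem=9

Final answer: 9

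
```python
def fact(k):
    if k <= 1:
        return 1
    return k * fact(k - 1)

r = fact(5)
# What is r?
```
Call trace:
fact(k=5)
  fact(k=4)
    fact(k=3)
      fact(k=2)
        fact(k=1)
        -> return 1
      -> return 2
    -> return 6
  -> return 24
-> return 120

Final answer: 120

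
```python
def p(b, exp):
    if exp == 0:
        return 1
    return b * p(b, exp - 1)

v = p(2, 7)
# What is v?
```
Call trace:
p(b=2, exp=7)
  p(b=2, exp=6)
    p(b=2, exp=5)
      p(b=2, exp=4)
        p(b=2, exp=3)
          p(b=2, exp=2)
            p(b=2, exp=1)
              p(b=2, exp=0)
              -> return 1
            -> return 2
          -> return 4
        -> return 8
      -> return 16
    -> return 32
  -> return 64
-> return 128

Final answer: 128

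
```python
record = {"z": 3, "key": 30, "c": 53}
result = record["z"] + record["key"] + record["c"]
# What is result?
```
Trace:
  record={'z': 3, 'key': 30, 'c': 53}
  record={'z': 3, 'key': 30, 'c': 53}, result=86

Final answer: 86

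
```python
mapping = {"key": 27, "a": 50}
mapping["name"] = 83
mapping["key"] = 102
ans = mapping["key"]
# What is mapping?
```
Trace:
  mapping={'key': 27, 'a': 50}
  mapping={'key': 27, 'a': 50, 'name': 83}
  mapping={'key': 102, 'a': 50, 'name': 83}
  mapping={'key': 102, 'a': 50, 'name': 83}, ans=102

Final answer: {'key': 102, 'a': 50, 'name': 83}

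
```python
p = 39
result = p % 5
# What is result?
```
Trace:
  p=39
  p=39, result=4

Final answer: 4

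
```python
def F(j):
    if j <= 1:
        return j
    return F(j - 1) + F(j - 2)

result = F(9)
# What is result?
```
Call trace (a repeated sub-call is expanded the first time; later identical calls just restate its return value):
F(j=9)
  F(j=8)
    F(j=7)
      F(j=6)
        F(j=5)
          F(j=4)
            F(j=3)
              F(j=2)
                F(j=1)
                -> return 1
                F(j=0)
                -> return 0
              -> return 1
              F(j=1)
              -> return 1
            -> return 2
            F(j=2) -> return 1  (same call as traced above)
          -> return 3
          F(j=3) -> return 2  (same call as traced above)
        -> return 5
        F(j=4) -> return 3  (same call as traced above)
      -> return 8
      F(j=5) -> return 5  (same call as traced above)
    -> return 13
    F(j=6) -> return 8  (same call as traced above)
  -> return 21
  F(j=7) -> return 13  (same call as traced above)
-> return 34

Final answer: 34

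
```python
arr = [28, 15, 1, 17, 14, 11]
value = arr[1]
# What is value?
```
Trace:
  arr=[28, 15, 1, 17, 14, 11]
  arr=[28, 15, 1, 17, 14, 11], value=15

Final answer: 15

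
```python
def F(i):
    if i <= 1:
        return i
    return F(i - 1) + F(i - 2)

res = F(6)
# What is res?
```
Call trace (a repeated sub-call is expanded the first time; later identical calls just restate its return value):
F(i=6)
  F(i=5)
    F(i=4)
      F(i=3)
        F(i=2)
          F(i=1)
          -> return 1
          F(i=0)
          -> return 0
        -> return 1
        F(i=1)
        -> return 1
      -> return 2
      F(i=2) -> return 1  (same call as traced above)
    -> return 3
    F(i=3) -> return 2  (same call as traced above)
  -> return 5
  F(i=4) -> return 3  (same call as traced above)
-> return 8

Final answer: 8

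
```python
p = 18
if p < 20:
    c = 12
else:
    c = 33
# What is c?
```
Trace:
  p=18
  p=18, c=12

Final answer: 12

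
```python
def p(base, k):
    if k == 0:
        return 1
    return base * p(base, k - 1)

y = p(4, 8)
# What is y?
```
Call trace:
p(base=4, k=8)
  p(base=4, k=7)
    p(base=4, k=6)
      p(base=4, k=5)
        p(base=4, k=4)
          p(base=4, k=3)
            p(base=4, k=2)
              p(base=4, k=1)
                p(base=4, k=0)
                -> return 1
              -> return 4
            -> return 16
          -> return 64
        -> return 256
      -> return 1024
    -> return 4096
  -> return 16384
-> return 65536

Final answer: 65536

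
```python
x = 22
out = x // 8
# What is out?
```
Trace:
  x=22
  x=22, out=2

Final answer: 2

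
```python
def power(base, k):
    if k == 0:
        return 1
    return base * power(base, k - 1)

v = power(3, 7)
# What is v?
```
Call trace:
power(base=3, k=7)
  power(base=3, k=6)
    power(base=3, k=5)
      power(base=3, k=4)
        power(base=3, k=3)
          power(base=3, k=2)
            power(base=3, k=1)
              power(base=3, k=0)
              -> return 1
            -> return 3
          -> return 9
        -> return 27
      -> return 81
    -> return 243
  -> return 729
-> return 2187

Final answer: 2187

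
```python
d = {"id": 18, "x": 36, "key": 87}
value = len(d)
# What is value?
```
Trace:
  d={'id': 18, 'x': 36, 'key': 87}
  d={'id': 18, 'x': 36, 'key': 87}, value=3

Final answer: 3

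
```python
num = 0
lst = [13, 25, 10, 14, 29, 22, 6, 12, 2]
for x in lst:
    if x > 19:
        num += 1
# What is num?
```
Trace:
  num=0
  num=0, x=13
  num=1, x=25
  num=1, x=10
  num=1, x=14
  num=2, x=29
  num=3, x=22
  num=3, x=6
  num=3, x=12
  num=3, x=2

Final answer: 3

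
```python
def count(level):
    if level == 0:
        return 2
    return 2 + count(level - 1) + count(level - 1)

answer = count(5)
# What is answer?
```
Call trace (a repeated sub-call is expanded the first time; later identical calls just restate its return value):
count(level=5)
  count(level=4)
    count(level=3)
      count(level=2)
        count(level=1)
          count(level=0)
          -> return 2
          count(level=0)
          -> return 2
        -> return 6
        count(level=1) -> return 6  (same call as traced above)
      -> return 14
      count(level=2) -> return 14  (same call as traced above)
    -> return 30
    count(level=3) -> return 30  (same call as traced above)
  -> return 62
  count(level=4) -> return 62  (same call as traced above)
-> return 126

Final answer: 126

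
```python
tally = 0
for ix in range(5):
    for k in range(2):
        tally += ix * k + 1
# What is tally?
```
Trace:
  tally=0
  tally=1, ix=0, k=0
  tally=2, ix=0, k=1
  tally=3, ix=1, k=0
  tally=5, ix=1, k=1
  tally=6, ix=2, k=0
  tally=9, ix=2, k=1
  tally=10, ix=3, k=0
  tally=14, ix=3, k=1
  tally=15, ix=4, k=0
  tally=20, ix=4, k=1

Final answer: 20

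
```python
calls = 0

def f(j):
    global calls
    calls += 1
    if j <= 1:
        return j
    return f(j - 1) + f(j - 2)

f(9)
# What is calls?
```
Call trace (a repeated sub-call is expanded the first time; later identical calls just restate its return value):
f(j=9)
  f(j=8)
    f(j=7)
      f(j=6)
        f(j=5)
          f(j=4)
            f(j=3)
              f(j=2)
                f(j=1)
                -> return 1
                f(j=0)
                -> return 0
              -> return 1
              f(j=1)
              -> return 1
            -> return 2
            f(j=2) -> return 1  (same call as traced above)
          -> return 3
          f(j=3) -> return 2  (same call as traced above)
        -> return 5
        f(j=4) -> return 3  (same call as traced above)
      -> return 8
      f(j=5) -> return 5  (same call as traced above)
    -> return 13
    f(j=6) -> return 8  (same call as traced above)
  -> return 21
  f(j=7) -> return 13  (same call as traced above)
-> return 34

calls is incremented once per call, so count the calls in each subtree. Let C(j) = number of calls made by f(j).
C(0) = C(1) = 1 (base case, no recursion); C(j) = 1 + C(j - 1) + C(j - 2) otherwise.
C(2) = 1 + C(1) + C(0) = 1 + 1 + 1 = 3
C(3) = 1 + C(2) + C(1) = 1 + 3 + 1 = 5
C(4) = 1 + C(3) + C(2) = 1 + 5 + 3 = 9
C(5) = 1 + C(4) + C(3) = 1 + 9 + 5 = 15
C(6) = 1 + C(5) + C(4) = 1 + 15 + 9 = 25
C(7) = 1 + C(6) + C(5) = 1 + 25 + 15 = 41
C(8) = 1 + C(7) + C(6) = 1 + 41 + 25 = 67
C(9) = 1 + C(8) + C(7) = 1 + 67 + 41 = 109
calls = C(9) = 109

Final answer: 109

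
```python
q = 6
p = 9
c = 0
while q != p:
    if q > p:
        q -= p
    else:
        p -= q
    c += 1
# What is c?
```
Trace:
  q=6
  q=6, p=9
  q=6, p=9, c=0
  q=6, p=3, c=1
  q=3, p=3, c=2

Final answer: 2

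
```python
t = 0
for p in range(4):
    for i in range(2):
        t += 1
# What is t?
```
Trace:
  t=0
  t=1, p=0, i=0
  t=2, p=0, i=1
  t=3, p=1, i=0
  t=4, p=1, i=1
  t=5, p=2, i=0
  t=6, p=2, i=1
  t=7, p=3, i=0
  t=8, p=3, i=1

Final answer: 8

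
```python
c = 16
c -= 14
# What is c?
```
Trace:
  c=16
  c=2

Final answer: 2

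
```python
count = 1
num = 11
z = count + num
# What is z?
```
Trace:
  count=1
  count=1, num=11
  count=1, num=11, z=12

Final answer: 12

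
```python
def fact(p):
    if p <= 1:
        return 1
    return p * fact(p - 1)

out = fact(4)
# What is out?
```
Call trace:
fact(p=4)
  fact(p=3)
    fact(p=2)
      fact(p=1)
      -> return 1
    -> return 2
  -> return 6
-> return 24

Final answer: 24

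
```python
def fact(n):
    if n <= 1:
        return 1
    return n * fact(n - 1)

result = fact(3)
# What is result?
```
Call trace:
fact(n=3)
  fact(n=2)
    fact(n=1)
    -> return 1
  -> return 2
-> return 6

Final answer: 6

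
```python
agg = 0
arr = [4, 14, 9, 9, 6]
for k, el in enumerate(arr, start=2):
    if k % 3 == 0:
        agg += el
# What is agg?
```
Trace:
  agg=0
  agg=0, k=2, el=4
  agg=14, k=3, el=14
  agg=14, k=4, el=9
  agg=14, k=5, el=9
  agg=20, k=6, el=6

Final answer: 20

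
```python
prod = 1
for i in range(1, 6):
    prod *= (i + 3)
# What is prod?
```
Trace:
  prod=1
  prod=4, i=1
  prod=20, i=2
  prod=120, i=3
  prod=840, i=4
  prod=6720, i=5

Final answer: 6720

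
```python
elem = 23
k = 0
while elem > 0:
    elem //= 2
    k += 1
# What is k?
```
Trace:
  elem=23
  elem=23, k=0
  elem=11, k=1
  elem=5, k=2
  elem=2, k=3
  elem=1, k=4
  elem=0, k=5

Final answer: 5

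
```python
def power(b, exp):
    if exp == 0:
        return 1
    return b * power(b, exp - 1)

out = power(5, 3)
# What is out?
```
Call trace:
power(b=5, exp=3)
  power(b=5, exp=2)
    power(b=5, exp=1)
      power(b=5, exp=0)
      -> return 1
    -> return 5
  -> return 25
-> return 125

Final answer: 125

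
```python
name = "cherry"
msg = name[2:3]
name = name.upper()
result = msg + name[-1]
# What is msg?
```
Trace:
  name='cherry'
  name='cherry', msg='e'
  name='CHERRY', msg='e'
  name='CHERRY', msg='e', result='eY'

Final answer: 'e'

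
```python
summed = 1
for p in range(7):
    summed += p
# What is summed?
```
Trace:
  summed=1
  summed=1, p=0
  summed=2, p=1
  summed=4, p=2
  summed=7, p=3
  summed=11, p=4
  summed=16, p=5
  summed=22, p=6

Final answer: 22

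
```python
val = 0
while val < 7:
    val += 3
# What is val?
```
Trace:
  val=0
  val=3
  val=6
  val=9

Final answer: 9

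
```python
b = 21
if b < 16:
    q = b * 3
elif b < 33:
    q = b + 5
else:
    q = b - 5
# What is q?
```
Trace:
  b=21
  b=21, q=26

Final answer: 26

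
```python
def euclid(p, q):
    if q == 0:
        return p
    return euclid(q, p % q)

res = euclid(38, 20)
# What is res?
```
Call trace:
euclid(p=38, q=20)
  euclid(p=20, q=18)
    euclid(p=18, q=2)
      euclid(p=2, q=0)
      -> return 2
    -> return 2
  -> return 2
-> return 2

Final answer: 2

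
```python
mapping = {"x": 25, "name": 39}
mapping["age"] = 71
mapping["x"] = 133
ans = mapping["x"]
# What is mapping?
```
Trace:
  mapping={'x': 25, 'name': 39}
  mapping={'x': 25, 'name': 39, 'age': 71}
  mapping={'x': 133, 'name': 39, 'age': 71}
  mapping={'x': 133, 'name': 39, 'age': 71}, ans=133

Final answer: {'x': 133, 'name': 39, 'age': 71}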